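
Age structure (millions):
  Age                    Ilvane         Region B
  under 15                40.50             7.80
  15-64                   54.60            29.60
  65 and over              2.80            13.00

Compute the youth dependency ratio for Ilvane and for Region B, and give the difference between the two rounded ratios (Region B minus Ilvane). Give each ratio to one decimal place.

Ilvane: 74.2
Region B: 26.4
Difference: -47.8

Ilvane: 40.50 / 54.60 × 100 = 74.2
Region B: 7.80 / 29.60 × 100 = 26.4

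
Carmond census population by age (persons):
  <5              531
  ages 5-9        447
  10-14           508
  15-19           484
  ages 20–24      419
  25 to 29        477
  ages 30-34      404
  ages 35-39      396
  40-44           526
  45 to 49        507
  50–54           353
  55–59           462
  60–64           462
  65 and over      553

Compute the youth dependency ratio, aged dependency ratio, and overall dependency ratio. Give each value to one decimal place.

0–14: 531 + 447 + 508 = 1,486
15–64: 484 + 419 + 477 + 404 + 396 + 526 + 507 + 353 + 462 + 462 = 4,490
65+: 553
Youth dependency ratio = 1,486 / 4,490 × 100 = 33.1
Old-age dependency ratio = 553 / 4,490 × 100 = 12.3
Total dependency ratio = (1,486 + 553) / 4,490 × 100 = 2,039 / 4,490 × 100 = 45.4

Youth dependency ratio: 33.1
Old-age dependency ratio: 12.3
Total dependency ratio: 45.4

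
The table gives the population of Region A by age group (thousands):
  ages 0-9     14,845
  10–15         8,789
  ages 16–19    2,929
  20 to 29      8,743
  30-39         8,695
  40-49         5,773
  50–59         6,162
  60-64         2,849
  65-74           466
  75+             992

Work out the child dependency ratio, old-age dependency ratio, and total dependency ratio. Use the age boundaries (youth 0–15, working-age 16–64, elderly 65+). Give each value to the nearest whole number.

0–15: 14,845 + 8,789 = 23,634
16–64: 2,929 + 8,743 + 8,695 + 5,773 + 6,162 + 2,849 = 35,151
65+: 466 + 992 = 1,458
Youth dependency ratio = 23,634 / 35,151 × 100 = 67
Old-age dependency ratio = 1,458 / 35,151 × 100 = 4
Total dependency ratio = (23,634 + 1,458) / 35,151 × 100 = 25,092 / 35,151 × 100 = 71

Youth dependency ratio: 67
Old-age dependency ratio: 4
Total dependency ratio: 71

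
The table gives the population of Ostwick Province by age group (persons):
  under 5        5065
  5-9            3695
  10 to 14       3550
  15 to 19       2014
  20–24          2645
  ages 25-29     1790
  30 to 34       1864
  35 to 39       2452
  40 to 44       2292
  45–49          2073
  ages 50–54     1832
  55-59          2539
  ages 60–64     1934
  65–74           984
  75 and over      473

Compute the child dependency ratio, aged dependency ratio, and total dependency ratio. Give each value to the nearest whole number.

Youth dependency ratio: 57
Old-age dependency ratio: 7
Total dependency ratio: 64

0–14: 5065 + 3695 + 3550 = 12310
15–64: 2014 + 2645 + 1790 + 1864 + 2452 + 2292 + 2073 + 1832 + 2539 + 1934 = 21435
65+: 984 + 473 = 1457
Youth dependency ratio = 12310 / 21435 × 100 = 57
Old-age dependency ratio = 1457 / 21435 × 100 = 7
Total dependency ratio = (12310 + 1457) / 21435 × 100 = 13767 / 21435 × 100 = 64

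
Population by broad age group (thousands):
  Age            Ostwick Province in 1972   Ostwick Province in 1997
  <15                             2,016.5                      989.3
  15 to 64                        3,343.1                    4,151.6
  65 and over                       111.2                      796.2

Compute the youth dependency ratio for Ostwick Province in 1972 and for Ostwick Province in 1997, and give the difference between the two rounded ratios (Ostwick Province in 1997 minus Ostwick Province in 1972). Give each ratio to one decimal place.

Ostwick Province in 1972: 2,016.5 / 3,343.1 × 100 = 60.3
Ostwick Province in 1997: 989.3 / 4,151.6 × 100 = 23.8

Ostwick Province in 1972: 60.3
Ostwick Province in 1997: 23.8
Difference: -36.5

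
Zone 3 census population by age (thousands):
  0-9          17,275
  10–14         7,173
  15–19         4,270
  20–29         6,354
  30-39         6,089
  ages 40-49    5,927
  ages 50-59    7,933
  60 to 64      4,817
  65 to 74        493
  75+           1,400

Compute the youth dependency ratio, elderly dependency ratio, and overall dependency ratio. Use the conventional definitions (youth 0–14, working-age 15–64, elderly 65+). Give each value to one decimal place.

0–14: 17,275 + 7,173 = 24,448
15–64: 4,270 + 6,354 + 6,089 + 5,927 + 7,933 + 4,817 = 35,390
65+: 493 + 1,400 = 1,893
Youth dependency ratio = 24,448 / 35,390 × 100 = 69.1
Old-age dependency ratio = 1,893 / 35,390 × 100 = 5.3
Total dependency ratio = (24,448 + 1,893) / 35,390 × 100 = 26,341 / 35,390 × 100 = 74.4

Youth dependency ratio: 69.1
Old-age dependency ratio: 5.3
Total dependency ratio: 74.4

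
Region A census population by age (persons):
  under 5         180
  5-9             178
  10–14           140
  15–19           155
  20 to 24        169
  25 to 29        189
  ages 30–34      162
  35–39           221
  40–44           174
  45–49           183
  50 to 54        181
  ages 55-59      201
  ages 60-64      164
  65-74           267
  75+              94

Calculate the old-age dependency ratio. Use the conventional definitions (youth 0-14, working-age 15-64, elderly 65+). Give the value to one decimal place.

Old-age dependency ratio: 20.1

0–14: 180 + 178 + 140 = 498
15–64: 155 + 169 + 189 + 162 + 221 + 174 + 183 + 181 + 201 + 164 = 1 799
65+: 267 + 94 = 361
Old-age dependency ratio = 361 / 1 799 × 100 = 20.1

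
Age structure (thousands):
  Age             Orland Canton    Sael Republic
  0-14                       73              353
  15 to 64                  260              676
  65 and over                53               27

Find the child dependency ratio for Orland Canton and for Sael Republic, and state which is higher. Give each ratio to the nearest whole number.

Orland Canton: 73 / 260 × 100 = 28
Sael Republic: 353 / 676 × 100 = 52

Orland Canton: 28
Sael Republic: 52
Higher: Sael Republic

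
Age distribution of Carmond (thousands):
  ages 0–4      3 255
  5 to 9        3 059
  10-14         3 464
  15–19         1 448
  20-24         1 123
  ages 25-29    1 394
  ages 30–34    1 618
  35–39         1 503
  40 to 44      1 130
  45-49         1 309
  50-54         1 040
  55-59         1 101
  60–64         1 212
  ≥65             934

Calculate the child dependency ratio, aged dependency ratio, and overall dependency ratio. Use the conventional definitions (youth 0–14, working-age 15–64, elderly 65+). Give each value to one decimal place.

0–14: 3 255 + 3 059 + 3 464 = 9 778
15–64: 1 448 + 1 123 + 1 394 + 1 618 + 1 503 + 1 130 + 1 309 + 1 040 + 1 101 + 1 212 = 12 878
65+: 934
Youth dependency ratio = 9 778 / 12 878 × 100 = 75.9
Old-age dependency ratio = 934 / 12 878 × 100 = 7.3
Total dependency ratio = (9 778 + 934) / 12 878 × 100 = 10 712 / 12 878 × 100 = 83.2

Youth dependency ratio: 75.9
Old-age dependency ratio: 7.3
Total dependency ratio: 83.2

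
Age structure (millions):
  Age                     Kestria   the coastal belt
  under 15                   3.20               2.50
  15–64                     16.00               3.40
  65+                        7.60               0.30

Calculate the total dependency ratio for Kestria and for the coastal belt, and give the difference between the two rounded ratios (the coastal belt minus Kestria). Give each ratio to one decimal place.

Kestria: 67.5
the coastal belt: 82.4
Difference: +14.9

Kestria: (3.20 + 7.60) / 16.00 × 100 = 10.80 / 16.00 × 100 = 67.5
the coastal belt: (2.50 + 0.30) / 3.40 × 100 = 2.80 / 3.40 × 100 = 82.4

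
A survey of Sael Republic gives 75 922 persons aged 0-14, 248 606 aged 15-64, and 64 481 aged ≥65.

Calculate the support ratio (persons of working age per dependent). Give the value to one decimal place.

Support ratio = 248 606 / (75 922 + 64 481) = 248 606 / 140 403 = 1.8

Support ratio: 1.8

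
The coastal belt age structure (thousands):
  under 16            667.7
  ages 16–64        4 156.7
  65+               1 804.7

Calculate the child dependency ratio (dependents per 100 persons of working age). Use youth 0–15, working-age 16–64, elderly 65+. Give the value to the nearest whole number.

Youth dependency ratio: 16

Youth dependency ratio = 667.7 / 4 156.7 × 100 = 16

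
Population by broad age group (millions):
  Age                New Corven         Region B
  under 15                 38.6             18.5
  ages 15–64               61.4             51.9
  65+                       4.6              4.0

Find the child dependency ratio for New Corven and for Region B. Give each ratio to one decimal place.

New Corven: 38.6 / 61.4 × 100 = 62.9
Region B: 18.5 / 51.9 × 100 = 35.6

New Corven: 62.9
Region B: 35.6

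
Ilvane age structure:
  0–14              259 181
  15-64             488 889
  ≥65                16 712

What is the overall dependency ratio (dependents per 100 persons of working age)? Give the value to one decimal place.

Total dependency ratio: 56.4

Total dependency ratio = (259 181 + 16 712) / 488 889 × 100 = 275 893 / 488 889 × 100 = 56.4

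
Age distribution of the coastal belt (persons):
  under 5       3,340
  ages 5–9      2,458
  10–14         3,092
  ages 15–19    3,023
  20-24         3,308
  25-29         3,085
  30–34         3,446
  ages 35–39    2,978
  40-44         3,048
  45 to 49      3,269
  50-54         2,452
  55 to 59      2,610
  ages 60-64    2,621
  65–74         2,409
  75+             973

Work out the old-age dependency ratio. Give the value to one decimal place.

Old-age dependency ratio: 11.3

0–14: 3,340 + 2,458 + 3,092 = 8,890
15–64: 3,023 + 3,308 + 3,085 + 3,446 + 2,978 + 3,048 + 3,269 + 2,452 + 2,610 + 2,621 = 29,840
65+: 2,409 + 973 = 3,382
Old-age dependency ratio = 3,382 / 29,840 × 100 = 11.3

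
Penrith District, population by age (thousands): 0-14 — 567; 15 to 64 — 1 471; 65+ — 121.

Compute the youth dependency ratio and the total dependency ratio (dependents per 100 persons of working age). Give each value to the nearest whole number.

Youth dependency ratio = 567 / 1 471 × 100 = 39
Total dependency ratio = (567 + 121) / 1 471 × 100 = 688 / 1 471 × 100 = 47

Youth dependency ratio: 39
Total dependency ratio: 47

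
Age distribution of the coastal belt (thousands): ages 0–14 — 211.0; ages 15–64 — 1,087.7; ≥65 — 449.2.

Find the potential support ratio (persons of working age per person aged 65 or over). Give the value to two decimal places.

Potential support ratio: 2.42

Potential support ratio = 1,087.7 / 449.2 = 2.42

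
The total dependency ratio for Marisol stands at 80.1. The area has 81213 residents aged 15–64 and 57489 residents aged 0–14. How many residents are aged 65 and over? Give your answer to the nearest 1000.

Total dependency ratio = (youth + elderly) / working-age × 100
80.1 = (57489 + E) / 81213 × 100
⇒ 8000

Aged 65 and over: 8000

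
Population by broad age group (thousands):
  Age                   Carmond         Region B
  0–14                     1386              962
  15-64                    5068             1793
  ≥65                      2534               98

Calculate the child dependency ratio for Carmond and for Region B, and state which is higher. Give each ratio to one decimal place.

Carmond: 27.3
Region B: 53.7
Higher: Region B

Carmond: 1386 / 5068 × 100 = 27.3
Region B: 962 / 1793 × 100 = 53.7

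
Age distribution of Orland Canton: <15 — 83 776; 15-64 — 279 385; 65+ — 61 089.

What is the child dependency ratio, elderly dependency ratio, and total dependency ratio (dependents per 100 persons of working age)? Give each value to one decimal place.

Youth dependency ratio = 83 776 / 279 385 × 100 = 30.0
Old-age dependency ratio = 61 089 / 279 385 × 100 = 21.9
Total dependency ratio = (83 776 + 61 089) / 279 385 × 100 = 144 865 / 279 385 × 100 = 51.9

Youth dependency ratio: 30.0
Old-age dependency ratio: 21.9
Total dependency ratio: 51.9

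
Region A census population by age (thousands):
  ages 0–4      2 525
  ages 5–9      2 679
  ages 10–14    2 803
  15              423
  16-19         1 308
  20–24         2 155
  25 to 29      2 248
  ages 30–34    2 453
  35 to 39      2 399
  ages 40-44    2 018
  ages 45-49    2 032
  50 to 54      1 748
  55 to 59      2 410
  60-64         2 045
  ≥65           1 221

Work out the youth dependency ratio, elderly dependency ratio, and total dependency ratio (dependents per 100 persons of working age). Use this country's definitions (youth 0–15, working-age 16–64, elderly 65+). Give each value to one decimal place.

0–15: 2 525 + 2 679 + 2 803 + 423 = 8 430
16–64: 1 308 + 2 155 + 2 248 + 2 453 + 2 399 + 2 018 + 2 032 + 1 748 + 2 410 + 2 045 = 20 816
65+: 1 221
Youth dependency ratio = 8 430 / 20 816 × 100 = 40.5
Old-age dependency ratio = 1 221 / 20 816 × 100 = 5.9
Total dependency ratio = (8 430 + 1 221) / 20 816 × 100 = 9 651 / 20 816 × 100 = 46.4

Youth dependency ratio: 40.5
Old-age dependency ratio: 5.9
Total dependency ratio: 46.4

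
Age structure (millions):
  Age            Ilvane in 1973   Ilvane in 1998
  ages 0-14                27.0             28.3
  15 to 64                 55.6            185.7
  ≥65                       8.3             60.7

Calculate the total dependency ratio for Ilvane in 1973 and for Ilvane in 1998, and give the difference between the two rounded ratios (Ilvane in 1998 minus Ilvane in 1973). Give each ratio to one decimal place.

Ilvane in 1973: (27.0 + 8.3) / 55.6 × 100 = 35.3 / 55.6 × 100 = 63.5
Ilvane in 1998: (28.3 + 60.7) / 185.7 × 100 = 89.0 / 185.7 × 100 = 47.9

Ilvane in 1973: 63.5
Ilvane in 1998: 47.9
Difference: -15.6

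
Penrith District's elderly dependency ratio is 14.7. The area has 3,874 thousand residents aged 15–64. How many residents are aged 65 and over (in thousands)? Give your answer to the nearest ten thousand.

Old-age dependency ratio = elderly / working-age × 100
14.7 = E / 3,874 × 100
⇒ 570

Aged 65 and over: 570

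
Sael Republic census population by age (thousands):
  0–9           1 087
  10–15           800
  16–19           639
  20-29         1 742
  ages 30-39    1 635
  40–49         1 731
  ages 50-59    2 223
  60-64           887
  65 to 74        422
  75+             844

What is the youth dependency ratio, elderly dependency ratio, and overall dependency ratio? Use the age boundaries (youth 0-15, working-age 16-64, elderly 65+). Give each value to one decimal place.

0–15: 1 087 + 800 = 1 887
16–64: 639 + 1 742 + 1 635 + 1 731 + 2 223 + 887 = 8 857
65+: 422 + 844 = 1 266
Youth dependency ratio = 1 887 / 8 857 × 100 = 21.3
Old-age dependency ratio = 1 266 / 8 857 × 100 = 14.3
Total dependency ratio = (1 887 + 1 266) / 8 857 × 100 = 3 153 / 8 857 × 100 = 35.6

Youth dependency ratio: 21.3
Old-age dependency ratio: 14.3
Total dependency ratio: 35.6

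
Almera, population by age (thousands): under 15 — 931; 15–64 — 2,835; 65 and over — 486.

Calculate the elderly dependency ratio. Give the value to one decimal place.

Old-age dependency ratio: 17.1

Old-age dependency ratio = 486 / 2,835 × 100 = 17.1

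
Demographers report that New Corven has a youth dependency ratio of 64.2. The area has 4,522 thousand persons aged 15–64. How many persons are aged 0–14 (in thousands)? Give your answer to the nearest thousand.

Youth dependency ratio = youth / working-age × 100
64.2 = Y / 4,522 × 100
⇒ 2,903

Aged 0–14: 2,903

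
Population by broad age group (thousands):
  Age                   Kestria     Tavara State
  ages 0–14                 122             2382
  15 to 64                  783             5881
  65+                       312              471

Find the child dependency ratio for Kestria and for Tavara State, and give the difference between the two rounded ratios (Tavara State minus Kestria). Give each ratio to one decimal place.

Kestria: 122 / 783 × 100 = 15.6
Tavara State: 2382 / 5881 × 100 = 40.5

Kestria: 15.6
Tavara State: 40.5
Difference: +24.9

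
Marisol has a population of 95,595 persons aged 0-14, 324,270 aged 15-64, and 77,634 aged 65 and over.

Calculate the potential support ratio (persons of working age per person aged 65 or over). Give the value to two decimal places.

Potential support ratio: 4.18

Potential support ratio = 324,270 / 77,634 = 4.18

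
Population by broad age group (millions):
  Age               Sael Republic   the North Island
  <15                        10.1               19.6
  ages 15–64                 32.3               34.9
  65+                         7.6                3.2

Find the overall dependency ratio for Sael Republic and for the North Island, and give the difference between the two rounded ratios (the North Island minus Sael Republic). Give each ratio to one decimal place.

Sael Republic: (10.1 + 7.6) / 32.3 × 100 = 17.7 / 32.3 × 100 = 54.8
the North Island: (19.6 + 3.2) / 34.9 × 100 = 22.8 / 34.9 × 100 = 65.3

Sael Republic: 54.8
the North Island: 65.3
Difference: +10.5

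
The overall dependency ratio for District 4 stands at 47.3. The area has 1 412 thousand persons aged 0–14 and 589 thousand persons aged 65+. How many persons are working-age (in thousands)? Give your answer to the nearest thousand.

Working-age: 4 230

Total dependency ratio = (youth + elderly) / working-age × 100
47.3 = (1 412 + 589) / W × 100
⇒ 4 230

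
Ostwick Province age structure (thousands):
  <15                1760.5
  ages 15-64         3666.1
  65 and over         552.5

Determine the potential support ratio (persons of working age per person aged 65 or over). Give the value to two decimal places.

Potential support ratio = 3666.1 / 552.5 = 6.64

Potential support ratio: 6.64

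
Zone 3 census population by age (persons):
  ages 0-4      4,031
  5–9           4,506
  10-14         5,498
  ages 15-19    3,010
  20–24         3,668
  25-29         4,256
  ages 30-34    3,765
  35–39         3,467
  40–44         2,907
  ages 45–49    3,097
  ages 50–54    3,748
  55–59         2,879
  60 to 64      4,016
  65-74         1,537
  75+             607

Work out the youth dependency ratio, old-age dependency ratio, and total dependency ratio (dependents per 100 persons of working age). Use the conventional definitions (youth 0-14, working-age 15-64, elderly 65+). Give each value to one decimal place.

Youth dependency ratio: 40.3
Old-age dependency ratio: 6.2
Total dependency ratio: 46.5

0–14: 4,031 + 4,506 + 5,498 = 14,035
15–64: 3,010 + 3,668 + 4,256 + 3,765 + 3,467 + 2,907 + 3,097 + 3,748 + 2,879 + 4,016 = 34,813
65+: 1,537 + 607 = 2,144
Youth dependency ratio = 14,035 / 34,813 × 100 = 40.3
Old-age dependency ratio = 2,144 / 34,813 × 100 = 6.2
Total dependency ratio = (14,035 + 2,144) / 34,813 × 100 = 16,179 / 34,813 × 100 = 46.5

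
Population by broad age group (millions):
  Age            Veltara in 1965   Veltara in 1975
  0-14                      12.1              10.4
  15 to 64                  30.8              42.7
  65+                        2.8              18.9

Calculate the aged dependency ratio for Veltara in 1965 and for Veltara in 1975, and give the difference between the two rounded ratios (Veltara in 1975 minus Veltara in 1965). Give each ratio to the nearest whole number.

Veltara in 1965: 2.8 / 30.8 × 100 = 9
Veltara in 1975: 18.9 / 42.7 × 100 = 44

Veltara in 1965: 9
Veltara in 1975: 44
Difference: +35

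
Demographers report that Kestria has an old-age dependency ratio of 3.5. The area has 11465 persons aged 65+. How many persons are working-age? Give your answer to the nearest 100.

Old-age dependency ratio = elderly / working-age × 100
3.5 = 11465 / W × 100
⇒ 327600

Working-age: 327600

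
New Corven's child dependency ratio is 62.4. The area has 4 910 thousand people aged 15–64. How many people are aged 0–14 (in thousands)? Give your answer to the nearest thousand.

Youth dependency ratio = youth / working-age × 100
62.4 = Y / 4 910 × 100
⇒ 3 064

Aged 0–14: 3 064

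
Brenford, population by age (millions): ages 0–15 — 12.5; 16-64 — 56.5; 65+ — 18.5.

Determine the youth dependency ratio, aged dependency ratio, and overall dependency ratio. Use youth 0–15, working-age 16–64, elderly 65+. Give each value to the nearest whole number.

Youth dependency ratio = 12.5 / 56.5 × 100 = 22
Old-age dependency ratio = 18.5 / 56.5 × 100 = 33
Total dependency ratio = (12.5 + 18.5) / 56.5 × 100 = 31.0 / 56.5 × 100 = 55

Youth dependency ratio: 22
Old-age dependency ratio: 33
Total dependency ratio: 55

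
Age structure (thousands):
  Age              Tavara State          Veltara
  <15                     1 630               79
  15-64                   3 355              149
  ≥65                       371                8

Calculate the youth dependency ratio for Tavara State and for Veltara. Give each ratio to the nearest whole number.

Tavara State: 1 630 / 3 355 × 100 = 49
Veltara: 79 / 149 × 100 = 53

Tavara State: 49
Veltara: 53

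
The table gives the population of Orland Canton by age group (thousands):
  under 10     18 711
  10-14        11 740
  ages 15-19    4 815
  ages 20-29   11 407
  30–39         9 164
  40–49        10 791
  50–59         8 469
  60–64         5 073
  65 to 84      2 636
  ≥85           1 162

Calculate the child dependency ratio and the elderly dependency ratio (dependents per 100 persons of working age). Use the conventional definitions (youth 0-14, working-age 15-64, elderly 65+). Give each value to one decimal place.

0–14: 18 711 + 11 740 = 30 451
15–64: 4 815 + 11 407 + 9 164 + 10 791 + 8 469 + 5 073 = 49 719
65+: 2 636 + 1 162 = 3 798
Youth dependency ratio = 30 451 / 49 719 × 100 = 61.2
Old-age dependency ratio = 3 798 / 49 719 × 100 = 7.6

Youth dependency ratio: 61.2
Old-age dependency ratio: 7.6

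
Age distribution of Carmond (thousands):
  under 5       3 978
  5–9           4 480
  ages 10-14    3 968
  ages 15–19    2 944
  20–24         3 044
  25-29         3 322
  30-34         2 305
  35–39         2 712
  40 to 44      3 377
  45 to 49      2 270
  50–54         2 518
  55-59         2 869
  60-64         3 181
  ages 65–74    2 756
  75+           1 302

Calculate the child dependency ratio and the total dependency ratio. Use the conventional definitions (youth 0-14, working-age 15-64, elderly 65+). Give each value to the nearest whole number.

0–14: 3 978 + 4 480 + 3 968 = 12 426
15–64: 2 944 + 3 044 + 3 322 + 2 305 + 2 712 + 3 377 + 2 270 + 2 518 + 2 869 + 3 181 = 28 542
65+: 2 756 + 1 302 = 4 058
Youth dependency ratio = 12 426 / 28 542 × 100 = 44
Total dependency ratio = (12 426 + 4 058) / 28 542 × 100 = 16 484 / 28 542 × 100 = 58

Youth dependency ratio: 44
Total dependency ratio: 58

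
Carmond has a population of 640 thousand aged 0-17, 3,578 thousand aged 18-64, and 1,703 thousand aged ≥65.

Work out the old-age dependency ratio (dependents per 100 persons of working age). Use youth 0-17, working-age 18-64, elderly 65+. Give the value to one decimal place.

Old-age dependency ratio: 47.6

Old-age dependency ratio = 1,703 / 3,578 × 100 = 47.6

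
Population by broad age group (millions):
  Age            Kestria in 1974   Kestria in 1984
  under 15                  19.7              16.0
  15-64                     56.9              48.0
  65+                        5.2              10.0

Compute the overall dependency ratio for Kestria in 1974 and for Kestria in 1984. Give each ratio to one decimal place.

Kestria in 1974: 43.8
Kestria in 1984: 54.2

Kestria in 1974: (19.7 + 5.2) / 56.9 × 100 = 24.9 / 56.9 × 100 = 43.8
Kestria in 1984: (16.0 + 10.0) / 48.0 × 100 = 26.0 / 48.0 × 100 = 54.2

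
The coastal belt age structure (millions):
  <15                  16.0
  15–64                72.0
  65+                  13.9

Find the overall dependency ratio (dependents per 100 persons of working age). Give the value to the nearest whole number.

Total dependency ratio: 42

Total dependency ratio = (16.0 + 13.9) / 72.0 × 100 = 29.9 / 72.0 × 100 = 42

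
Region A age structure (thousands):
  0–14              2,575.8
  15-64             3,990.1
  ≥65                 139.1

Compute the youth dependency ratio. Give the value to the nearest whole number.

Youth dependency ratio = 2,575.8 / 3,990.1 × 100 = 65

Youth dependency ratio: 65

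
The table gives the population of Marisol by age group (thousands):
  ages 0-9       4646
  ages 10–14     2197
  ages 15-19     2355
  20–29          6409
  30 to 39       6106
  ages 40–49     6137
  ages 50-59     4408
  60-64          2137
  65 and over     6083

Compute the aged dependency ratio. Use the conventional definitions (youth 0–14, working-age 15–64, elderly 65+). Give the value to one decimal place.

Old-age dependency ratio: 22.1

0–14: 4646 + 2197 = 6843
15–64: 2355 + 6409 + 6106 + 6137 + 4408 + 2137 = 27552
65+: 6083
Old-age dependency ratio = 6083 / 27552 × 100 = 22.1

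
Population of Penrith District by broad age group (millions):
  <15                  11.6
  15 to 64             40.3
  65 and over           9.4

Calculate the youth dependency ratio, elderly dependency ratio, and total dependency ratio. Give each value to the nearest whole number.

Youth dependency ratio = 11.6 / 40.3 × 100 = 29
Old-age dependency ratio = 9.4 / 40.3 × 100 = 23
Total dependency ratio = (11.6 + 9.4) / 40.3 × 100 = 21.0 / 40.3 × 100 = 52

Youth dependency ratio: 29
Old-age dependency ratio: 23
Total dependency ratio: 52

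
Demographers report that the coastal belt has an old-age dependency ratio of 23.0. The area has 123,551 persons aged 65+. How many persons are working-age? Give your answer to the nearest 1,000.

Working-age: 537,000

Old-age dependency ratio = elderly / working-age × 100
23.0 = 123,551 / W × 100
⇒ 537,000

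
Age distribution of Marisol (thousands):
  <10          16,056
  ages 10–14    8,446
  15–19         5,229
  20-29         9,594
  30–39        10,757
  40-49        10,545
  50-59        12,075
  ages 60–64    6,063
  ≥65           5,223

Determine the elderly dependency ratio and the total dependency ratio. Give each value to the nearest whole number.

0–14: 16,056 + 8,446 = 24,502
15–64: 5,229 + 9,594 + 10,757 + 10,545 + 12,075 + 6,063 = 54,263
65+: 5,223
Old-age dependency ratio = 5,223 / 54,263 × 100 = 10
Total dependency ratio = (24,502 + 5,223) / 54,263 × 100 = 29,725 / 54,263 × 100 = 55

Old-age dependency ratio: 10
Total dependency ratio: 55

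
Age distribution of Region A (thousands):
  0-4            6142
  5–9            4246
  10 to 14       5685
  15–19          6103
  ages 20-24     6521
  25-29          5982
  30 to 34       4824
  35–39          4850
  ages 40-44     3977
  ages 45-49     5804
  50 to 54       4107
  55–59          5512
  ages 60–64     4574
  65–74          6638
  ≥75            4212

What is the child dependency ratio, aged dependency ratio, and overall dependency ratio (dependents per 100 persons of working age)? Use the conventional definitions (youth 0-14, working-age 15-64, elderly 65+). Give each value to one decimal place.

0–14: 6142 + 4246 + 5685 = 16073
15–64: 6103 + 6521 + 5982 + 4824 + 4850 + 3977 + 5804 + 4107 + 5512 + 4574 = 52254
65+: 6638 + 4212 = 10850
Youth dependency ratio = 16073 / 52254 × 100 = 30.8
Old-age dependency ratio = 10850 / 52254 × 100 = 20.8
Total dependency ratio = (16073 + 10850) / 52254 × 100 = 26923 / 52254 × 100 = 51.5

Youth dependency ratio: 30.8
Old-age dependency ratio: 20.8
Total dependency ratio: 51.5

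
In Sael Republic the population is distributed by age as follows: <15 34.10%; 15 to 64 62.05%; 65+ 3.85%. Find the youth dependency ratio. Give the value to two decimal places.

Youth dependency ratio = 34.10 / 62.05 × 100 = 54.96

Youth dependency ratio: 54.96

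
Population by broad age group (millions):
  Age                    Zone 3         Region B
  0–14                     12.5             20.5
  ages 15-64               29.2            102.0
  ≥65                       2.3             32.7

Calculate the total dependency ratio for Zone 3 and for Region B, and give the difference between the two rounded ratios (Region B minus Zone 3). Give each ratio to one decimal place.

Zone 3: 50.7
Region B: 52.2
Difference: +1.5

Zone 3: (12.5 + 2.3) / 29.2 × 100 = 14.8 / 29.2 × 100 = 50.7
Region B: (20.5 + 32.7) / 102.0 × 100 = 53.2 / 102.0 × 100 = 52.2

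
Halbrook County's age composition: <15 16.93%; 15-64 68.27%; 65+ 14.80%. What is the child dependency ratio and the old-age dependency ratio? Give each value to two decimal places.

Youth dependency ratio: 24.80
Old-age dependency ratio: 21.68

Youth dependency ratio = 16.93 / 68.27 × 100 = 24.80
Old-age dependency ratio = 14.80 / 68.27 × 100 = 21.68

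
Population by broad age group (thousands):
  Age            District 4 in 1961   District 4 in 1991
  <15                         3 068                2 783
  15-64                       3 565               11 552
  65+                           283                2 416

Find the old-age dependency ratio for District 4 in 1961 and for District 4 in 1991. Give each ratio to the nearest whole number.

District 4 in 1961: 283 / 3 565 × 100 = 8
District 4 in 1991: 2 416 / 11 552 × 100 = 21

District 4 in 1961: 8
District 4 in 1991: 21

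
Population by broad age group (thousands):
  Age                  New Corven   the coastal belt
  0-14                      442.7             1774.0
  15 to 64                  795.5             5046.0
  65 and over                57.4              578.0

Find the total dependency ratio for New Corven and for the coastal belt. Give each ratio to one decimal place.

New Corven: (442.7 + 57.4) / 795.5 × 100 = 500.1 / 795.5 × 100 = 62.9
the coastal belt: (1774.0 + 578.0) / 5046.0 × 100 = 2352.0 / 5046.0 × 100 = 46.6

New Corven: 62.9
the coastal belt: 46.6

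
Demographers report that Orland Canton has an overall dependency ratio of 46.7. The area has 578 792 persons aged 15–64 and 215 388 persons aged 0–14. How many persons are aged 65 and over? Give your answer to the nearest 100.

Total dependency ratio = (youth + elderly) / working-age × 100
46.7 = (215 388 + E) / 578 792 × 100
⇒ 54 900

Aged 65 and over: 54 900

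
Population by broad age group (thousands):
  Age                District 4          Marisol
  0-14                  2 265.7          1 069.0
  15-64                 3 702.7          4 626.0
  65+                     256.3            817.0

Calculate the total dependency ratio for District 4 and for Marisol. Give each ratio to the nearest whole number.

District 4: 68
Marisol: 41

District 4: (2 265.7 + 256.3) / 3 702.7 × 100 = 2 522.0 / 3 702.7 × 100 = 68
Marisol: (1 069.0 + 817.0) / 4 626.0 × 100 = 1 886.0 / 4 626.0 × 100 = 41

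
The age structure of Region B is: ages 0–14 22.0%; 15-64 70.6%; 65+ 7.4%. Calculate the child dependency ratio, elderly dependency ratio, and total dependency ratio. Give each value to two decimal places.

Youth dependency ratio: 31.16
Old-age dependency ratio: 10.48
Total dependency ratio: 41.64

Youth dependency ratio = 22.0 / 70.6 × 100 = 31.16
Old-age dependency ratio = 7.4 / 70.6 × 100 = 10.48
Total dependency ratio = (22.0 + 7.4) / 70.6 × 100 = 29.4 / 70.6 × 100 = 41.64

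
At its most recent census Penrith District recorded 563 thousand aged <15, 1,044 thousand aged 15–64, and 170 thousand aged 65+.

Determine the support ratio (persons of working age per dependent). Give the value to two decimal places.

Support ratio: 1.42

Support ratio = 1,044 / (563 + 170) = 1,044 / 733 = 1.42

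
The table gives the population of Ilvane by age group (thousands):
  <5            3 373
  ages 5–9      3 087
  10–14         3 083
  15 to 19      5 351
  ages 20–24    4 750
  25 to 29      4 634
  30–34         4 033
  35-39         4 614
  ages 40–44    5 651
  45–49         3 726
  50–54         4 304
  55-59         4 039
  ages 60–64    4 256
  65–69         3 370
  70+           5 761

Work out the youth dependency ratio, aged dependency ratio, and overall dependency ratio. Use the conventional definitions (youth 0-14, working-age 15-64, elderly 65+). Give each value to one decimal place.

0–14: 3 373 + 3 087 + 3 083 = 9 543
15–64: 5 351 + 4 750 + 4 634 + 4 033 + 4 614 + 5 651 + 3 726 + 4 304 + 4 039 + 4 256 = 45 358
65+: 3 370 + 5 761 = 9 131
Youth dependency ratio = 9 543 / 45 358 × 100 = 21.0
Old-age dependency ratio = 9 131 / 45 358 × 100 = 20.1
Total dependency ratio = (9 543 + 9 131) / 45 358 × 100 = 18 674 / 45 358 × 100 = 41.2

Youth dependency ratio: 21.0
Old-age dependency ratio: 20.1
Total dependency ratio: 41.2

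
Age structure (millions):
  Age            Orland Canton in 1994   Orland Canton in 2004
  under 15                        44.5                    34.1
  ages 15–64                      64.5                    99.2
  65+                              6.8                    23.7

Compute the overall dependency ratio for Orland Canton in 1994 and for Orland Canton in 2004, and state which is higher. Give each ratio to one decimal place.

Orland Canton in 1994: 79.5
Orland Canton in 2004: 58.3
Higher: Orland Canton in 1994

Orland Canton in 1994: (44.5 + 6.8) / 64.5 × 100 = 51.3 / 64.5 × 100 = 79.5
Orland Canton in 2004: (34.1 + 23.7) / 99.2 × 100 = 57.8 / 99.2 × 100 = 58.3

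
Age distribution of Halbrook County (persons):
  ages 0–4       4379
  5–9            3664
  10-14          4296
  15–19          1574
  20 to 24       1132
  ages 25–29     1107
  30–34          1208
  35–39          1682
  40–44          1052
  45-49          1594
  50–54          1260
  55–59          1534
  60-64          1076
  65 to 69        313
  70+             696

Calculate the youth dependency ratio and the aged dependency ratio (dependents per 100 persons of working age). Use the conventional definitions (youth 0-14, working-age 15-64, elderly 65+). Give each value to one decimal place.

0–14: 4379 + 3664 + 4296 = 12339
15–64: 1574 + 1132 + 1107 + 1208 + 1682 + 1052 + 1594 + 1260 + 1534 + 1076 = 13219
65+: 313 + 696 = 1009
Youth dependency ratio = 12339 / 13219 × 100 = 93.3
Old-age dependency ratio = 1009 / 13219 × 100 = 7.6

Youth dependency ratio: 93.3
Old-age dependency ratio: 7.6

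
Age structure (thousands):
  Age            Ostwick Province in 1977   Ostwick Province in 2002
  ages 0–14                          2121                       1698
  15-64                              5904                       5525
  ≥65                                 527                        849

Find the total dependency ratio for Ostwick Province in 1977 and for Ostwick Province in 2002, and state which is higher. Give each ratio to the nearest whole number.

Ostwick Province in 1977: (2121 + 527) / 5904 × 100 = 2648 / 5904 × 100 = 45
Ostwick Province in 2002: (1698 + 849) / 5525 × 100 = 2547 / 5525 × 100 = 46

Ostwick Province in 1977: 45
Ostwick Province in 2002: 46
Higher: Ostwick Province in 2002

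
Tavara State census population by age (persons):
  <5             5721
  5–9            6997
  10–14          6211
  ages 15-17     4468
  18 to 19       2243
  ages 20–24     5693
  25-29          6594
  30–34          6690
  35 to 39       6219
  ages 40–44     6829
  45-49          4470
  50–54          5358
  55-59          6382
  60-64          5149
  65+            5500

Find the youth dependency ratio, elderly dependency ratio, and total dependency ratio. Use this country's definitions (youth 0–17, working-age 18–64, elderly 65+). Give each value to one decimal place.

0–17: 5721 + 6997 + 6211 + 4468 = 23397
18–64: 2243 + 5693 + 6594 + 6690 + 6219 + 6829 + 4470 + 5358 + 6382 + 5149 = 55627
65+: 5500
Youth dependency ratio = 23397 / 55627 × 100 = 42.1
Old-age dependency ratio = 5500 / 55627 × 100 = 9.9
Total dependency ratio = (23397 + 5500) / 55627 × 100 = 28897 / 55627 × 100 = 51.9

Youth dependency ratio: 42.1
Old-age dependency ratio: 9.9
Total dependency ratio: 51.9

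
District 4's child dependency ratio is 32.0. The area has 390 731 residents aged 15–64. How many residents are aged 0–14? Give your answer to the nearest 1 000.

Youth dependency ratio = youth / working-age × 100
32.0 = Y / 390 731 × 100
⇒ 125 000

Aged 0–14: 125 000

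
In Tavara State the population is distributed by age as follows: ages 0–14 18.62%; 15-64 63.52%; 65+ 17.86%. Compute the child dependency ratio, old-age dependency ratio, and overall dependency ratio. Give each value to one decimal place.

Youth dependency ratio: 29.3
Old-age dependency ratio: 28.1
Total dependency ratio: 57.4

Youth dependency ratio = 18.62 / 63.52 × 100 = 29.3
Old-age dependency ratio = 17.86 / 63.52 × 100 = 28.1
Total dependency ratio = (18.62 + 17.86) / 63.52 × 100 = 36.48 / 63.52 × 100 = 57.4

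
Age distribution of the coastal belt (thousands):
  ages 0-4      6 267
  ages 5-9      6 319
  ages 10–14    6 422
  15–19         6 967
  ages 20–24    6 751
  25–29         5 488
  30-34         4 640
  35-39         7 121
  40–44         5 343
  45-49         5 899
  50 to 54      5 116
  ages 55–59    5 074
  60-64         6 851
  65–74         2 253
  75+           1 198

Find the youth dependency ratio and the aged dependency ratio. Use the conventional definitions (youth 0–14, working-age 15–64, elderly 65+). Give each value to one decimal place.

Youth dependency ratio: 32.1
Old-age dependency ratio: 5.8

0–14: 6 267 + 6 319 + 6 422 = 19 008
15–64: 6 967 + 6 751 + 5 488 + 4 640 + 7 121 + 5 343 + 5 899 + 5 116 + 5 074 + 6 851 = 59 250
65+: 2 253 + 1 198 = 3 451
Youth dependency ratio = 19 008 / 59 250 × 100 = 32.1
Old-age dependency ratio = 3 451 / 59 250 × 100 = 5.8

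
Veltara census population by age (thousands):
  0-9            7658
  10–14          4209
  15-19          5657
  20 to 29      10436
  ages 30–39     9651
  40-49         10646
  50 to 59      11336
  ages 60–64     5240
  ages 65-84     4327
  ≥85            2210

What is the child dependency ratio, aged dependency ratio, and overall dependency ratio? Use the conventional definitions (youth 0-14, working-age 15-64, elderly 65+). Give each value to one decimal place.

Youth dependency ratio: 22.4
Old-age dependency ratio: 12.3
Total dependency ratio: 34.7

0–14: 7658 + 4209 = 11867
15–64: 5657 + 10436 + 9651 + 10646 + 11336 + 5240 = 52966
65+: 4327 + 2210 = 6537
Youth dependency ratio = 11867 / 52966 × 100 = 22.4
Old-age dependency ratio = 6537 / 52966 × 100 = 12.3
Total dependency ratio = (11867 + 6537) / 52966 × 100 = 18404 / 52966 × 100 = 34.7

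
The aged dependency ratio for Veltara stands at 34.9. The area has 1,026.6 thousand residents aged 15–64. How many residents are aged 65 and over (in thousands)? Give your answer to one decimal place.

Aged 65 and over: 358.3

Old-age dependency ratio = elderly / working-age × 100
34.9 = E / 1,026.6 × 100
⇒ 358.3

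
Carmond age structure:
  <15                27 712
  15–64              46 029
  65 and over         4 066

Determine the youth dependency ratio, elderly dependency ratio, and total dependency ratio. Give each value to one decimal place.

Youth dependency ratio = 27 712 / 46 029 × 100 = 60.2
Old-age dependency ratio = 4 066 / 46 029 × 100 = 8.8
Total dependency ratio = (27 712 + 4 066) / 46 029 × 100 = 31 778 / 46 029 × 100 = 69.0

Youth dependency ratio: 60.2
Old-age dependency ratio: 8.8
Total dependency ratio: 69.0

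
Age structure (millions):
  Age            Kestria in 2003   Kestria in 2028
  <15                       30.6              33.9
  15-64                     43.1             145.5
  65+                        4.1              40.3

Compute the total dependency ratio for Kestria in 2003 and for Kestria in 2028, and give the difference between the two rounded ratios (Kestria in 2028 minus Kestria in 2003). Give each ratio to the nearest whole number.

Kestria in 2003: (30.6 + 4.1) / 43.1 × 100 = 34.7 / 43.1 × 100 = 81
Kestria in 2028: (33.9 + 40.3) / 145.5 × 100 = 74.2 / 145.5 × 100 = 51

Kestria in 2003: 81
Kestria in 2028: 51
Difference: -30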